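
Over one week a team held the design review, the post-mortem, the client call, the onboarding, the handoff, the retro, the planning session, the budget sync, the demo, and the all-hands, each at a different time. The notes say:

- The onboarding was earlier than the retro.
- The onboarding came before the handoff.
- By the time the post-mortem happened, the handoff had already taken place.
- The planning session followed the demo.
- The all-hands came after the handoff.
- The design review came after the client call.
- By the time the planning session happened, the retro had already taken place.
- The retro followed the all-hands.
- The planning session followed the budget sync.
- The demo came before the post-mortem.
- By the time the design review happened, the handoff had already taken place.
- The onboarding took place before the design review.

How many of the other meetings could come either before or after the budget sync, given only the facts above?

Forced after the budget sync: the planning session.
That leaves the all-hands, the client call, the demo, the design review, the handoff, the onboarding, the post-mortem, and the retro with no forced order relative to the budget sync — 8.

8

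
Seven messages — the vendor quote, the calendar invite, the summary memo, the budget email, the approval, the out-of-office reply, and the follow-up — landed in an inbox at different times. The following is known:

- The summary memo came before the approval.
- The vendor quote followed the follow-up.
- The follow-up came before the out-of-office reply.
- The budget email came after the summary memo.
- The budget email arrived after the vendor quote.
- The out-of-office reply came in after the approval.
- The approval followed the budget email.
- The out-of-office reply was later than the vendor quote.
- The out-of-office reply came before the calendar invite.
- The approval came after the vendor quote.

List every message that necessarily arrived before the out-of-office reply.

the approval, the budget email, the follow-up, the summary memo, the vendor quote

Directly stated before the out-of-office reply: the approval, the follow-up, and the vendor quote.
The budget email reaches the out-of-office reply via the budget email → the approval → the out-of-office reply.
The summary memo reaches the out-of-office reply via the summary memo → the approval → the out-of-office reply.
No chain forces the calendar invite ahead of the out-of-office reply.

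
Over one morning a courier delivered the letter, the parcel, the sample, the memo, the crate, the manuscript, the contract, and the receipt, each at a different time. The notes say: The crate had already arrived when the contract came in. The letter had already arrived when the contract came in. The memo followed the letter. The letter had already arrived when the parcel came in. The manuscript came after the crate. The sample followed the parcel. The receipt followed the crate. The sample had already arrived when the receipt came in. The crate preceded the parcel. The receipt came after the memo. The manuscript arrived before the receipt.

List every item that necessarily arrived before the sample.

Directly stated before the sample: the parcel.
The crate reaches the sample via the crate → the parcel → the sample.
The letter reaches the sample via the letter → the parcel → the sample.
No chain forces the memo (or any of the others) ahead of the sample.

the crate, the letter, the parcel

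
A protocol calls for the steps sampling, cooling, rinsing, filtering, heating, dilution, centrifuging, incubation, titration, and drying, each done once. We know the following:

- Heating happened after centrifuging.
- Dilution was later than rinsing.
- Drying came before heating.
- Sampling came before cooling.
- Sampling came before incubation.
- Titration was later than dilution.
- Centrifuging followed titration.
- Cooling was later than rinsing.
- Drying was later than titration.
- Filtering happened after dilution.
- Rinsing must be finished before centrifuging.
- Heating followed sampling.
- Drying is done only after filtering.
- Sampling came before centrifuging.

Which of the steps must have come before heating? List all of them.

centrifuging, dilution, drying, filtering, rinsing, sampling, titration

Directly stated before heating: centrifuging, drying, and sampling.
Dilution reaches heating via dilution → titration → centrifuging → heating.
Filtering reaches heating via filtering → drying → heating.
Rinsing reaches heating via rinsing → centrifuging → heating.
Likewise titration reaches heating by chaining the stated constraints.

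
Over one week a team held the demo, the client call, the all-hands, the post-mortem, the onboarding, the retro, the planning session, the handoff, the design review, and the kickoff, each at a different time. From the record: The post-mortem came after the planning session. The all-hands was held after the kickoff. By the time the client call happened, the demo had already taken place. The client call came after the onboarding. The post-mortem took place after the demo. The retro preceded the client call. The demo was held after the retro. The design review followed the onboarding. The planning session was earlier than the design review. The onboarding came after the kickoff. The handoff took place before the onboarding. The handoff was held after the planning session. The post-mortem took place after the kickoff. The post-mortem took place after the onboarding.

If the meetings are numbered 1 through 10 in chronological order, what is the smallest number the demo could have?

2

The retro must come before the demo — 1 forced predecessor.
Nothing else is forced ahead of the demo, so its earliest slot is position 1 + 1 = 2.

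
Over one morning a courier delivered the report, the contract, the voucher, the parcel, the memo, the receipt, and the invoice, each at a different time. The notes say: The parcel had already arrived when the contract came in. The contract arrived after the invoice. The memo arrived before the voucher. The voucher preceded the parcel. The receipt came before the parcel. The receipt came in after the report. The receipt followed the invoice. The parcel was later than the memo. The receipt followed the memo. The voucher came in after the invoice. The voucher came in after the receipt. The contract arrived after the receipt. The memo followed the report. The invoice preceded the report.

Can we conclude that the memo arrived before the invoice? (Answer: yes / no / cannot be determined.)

Tracing the constraints gives the invoice → the report → the memo, so the invoice must come before the memo.
That means the memo cannot be before the invoice.

no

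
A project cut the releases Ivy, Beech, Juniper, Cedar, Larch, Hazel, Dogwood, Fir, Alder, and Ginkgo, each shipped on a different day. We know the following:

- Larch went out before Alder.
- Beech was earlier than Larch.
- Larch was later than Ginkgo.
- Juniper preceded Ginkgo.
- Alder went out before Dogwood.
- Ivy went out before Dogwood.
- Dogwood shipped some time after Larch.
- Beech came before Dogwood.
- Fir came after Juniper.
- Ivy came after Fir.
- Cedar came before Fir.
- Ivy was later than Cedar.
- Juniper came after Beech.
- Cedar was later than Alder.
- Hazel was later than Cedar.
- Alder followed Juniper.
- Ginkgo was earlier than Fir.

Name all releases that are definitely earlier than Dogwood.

Directly stated before Dogwood: Alder, Beech, Ivy, and Larch.
Cedar reaches Dogwood via Cedar → Ivy → Dogwood.
Fir reaches Dogwood via Fir → Ivy → Dogwood.
Ginkgo reaches Dogwood via Ginkgo → Larch → Dogwood.
Likewise Juniper reaches Dogwood by chaining the stated constraints.
No chain forces Hazel ahead of Dogwood.

Alder, Beech, Cedar, Fir, Ginkgo, Ivy, Juniper, Larch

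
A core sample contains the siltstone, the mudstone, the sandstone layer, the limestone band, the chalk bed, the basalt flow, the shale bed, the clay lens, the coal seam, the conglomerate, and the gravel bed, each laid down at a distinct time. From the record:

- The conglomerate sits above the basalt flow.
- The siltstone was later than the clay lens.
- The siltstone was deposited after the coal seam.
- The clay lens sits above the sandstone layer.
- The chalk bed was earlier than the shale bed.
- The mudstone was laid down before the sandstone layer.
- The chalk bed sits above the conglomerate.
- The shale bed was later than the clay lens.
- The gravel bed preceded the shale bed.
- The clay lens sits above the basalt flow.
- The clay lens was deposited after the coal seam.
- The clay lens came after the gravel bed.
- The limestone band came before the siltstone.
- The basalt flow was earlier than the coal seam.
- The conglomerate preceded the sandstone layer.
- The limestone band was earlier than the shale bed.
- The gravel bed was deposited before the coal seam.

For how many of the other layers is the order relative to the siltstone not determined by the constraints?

Forced before the siltstone: the basalt flow, the clay lens, the coal seam, the conglomerate, the gravel bed, the limestone band, the mudstone, and the sandstone layer.
That leaves the chalk bed and the shale bed with no forced order relative to the siltstone — 2.

2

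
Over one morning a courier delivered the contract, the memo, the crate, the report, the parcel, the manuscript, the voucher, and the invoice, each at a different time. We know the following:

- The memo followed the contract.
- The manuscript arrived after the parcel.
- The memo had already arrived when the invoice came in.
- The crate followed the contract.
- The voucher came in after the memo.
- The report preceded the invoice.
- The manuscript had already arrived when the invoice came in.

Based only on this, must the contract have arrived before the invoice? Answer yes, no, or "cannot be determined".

Chain the constraints: the contract → the memo → the invoice. Each link is directly stated, so the contract comes before the invoice.

yes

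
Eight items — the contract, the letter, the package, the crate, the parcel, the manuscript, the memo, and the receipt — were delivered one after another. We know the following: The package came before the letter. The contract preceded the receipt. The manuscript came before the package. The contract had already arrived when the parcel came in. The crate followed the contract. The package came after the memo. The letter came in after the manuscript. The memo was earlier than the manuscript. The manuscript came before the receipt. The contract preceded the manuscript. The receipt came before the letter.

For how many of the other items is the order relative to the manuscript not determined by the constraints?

Forced before the manuscript: the contract and the memo; forced after the manuscript: the letter, the package, and the receipt.
That leaves the crate and the parcel with no forced order relative to the manuscript — 2.

2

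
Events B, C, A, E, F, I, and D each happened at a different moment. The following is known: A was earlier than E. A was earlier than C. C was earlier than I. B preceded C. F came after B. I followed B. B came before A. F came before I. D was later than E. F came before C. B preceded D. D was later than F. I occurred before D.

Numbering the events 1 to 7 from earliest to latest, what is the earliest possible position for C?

A, B, and F must all come before C — 3 forced predecessors.
Nothing else is forced ahead of C, so its earliest slot is position 3 + 1 = 4.

4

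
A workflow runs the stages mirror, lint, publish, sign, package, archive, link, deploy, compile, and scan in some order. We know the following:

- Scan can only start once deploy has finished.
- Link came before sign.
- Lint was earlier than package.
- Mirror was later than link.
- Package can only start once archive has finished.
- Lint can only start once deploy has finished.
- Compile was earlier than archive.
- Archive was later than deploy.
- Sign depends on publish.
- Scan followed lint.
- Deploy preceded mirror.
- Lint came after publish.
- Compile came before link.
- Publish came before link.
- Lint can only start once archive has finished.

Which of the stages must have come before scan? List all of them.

archive, compile, deploy, lint, publish

Directly stated before scan: deploy and lint.
Archive reaches scan via archive → lint → scan.
Compile reaches scan via compile → archive → lint → scan.
Publish reaches scan via publish → lint → scan.
No chain forces package (or any of the others) ahead of scan.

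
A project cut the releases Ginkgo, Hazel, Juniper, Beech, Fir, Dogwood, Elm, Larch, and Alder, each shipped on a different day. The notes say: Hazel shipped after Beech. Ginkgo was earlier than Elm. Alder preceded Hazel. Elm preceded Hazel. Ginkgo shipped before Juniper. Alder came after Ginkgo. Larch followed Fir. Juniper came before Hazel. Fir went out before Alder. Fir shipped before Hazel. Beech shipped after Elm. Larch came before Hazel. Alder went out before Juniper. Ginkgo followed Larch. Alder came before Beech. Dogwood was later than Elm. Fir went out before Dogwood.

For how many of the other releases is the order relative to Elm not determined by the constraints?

Forced before Elm: Fir, Ginkgo, and Larch; forced after Elm: Beech, Dogwood, and Hazel.
That leaves Alder and Juniper with no forced order relative to Elm — 2.

2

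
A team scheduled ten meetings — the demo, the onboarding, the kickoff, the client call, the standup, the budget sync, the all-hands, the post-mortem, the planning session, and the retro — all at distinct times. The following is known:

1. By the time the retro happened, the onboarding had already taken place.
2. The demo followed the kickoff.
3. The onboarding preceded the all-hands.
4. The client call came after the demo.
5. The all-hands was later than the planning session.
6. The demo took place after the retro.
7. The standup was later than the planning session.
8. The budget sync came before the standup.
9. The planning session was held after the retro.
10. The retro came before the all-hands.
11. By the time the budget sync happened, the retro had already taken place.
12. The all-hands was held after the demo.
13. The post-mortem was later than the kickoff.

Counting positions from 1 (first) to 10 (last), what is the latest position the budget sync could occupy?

The budget sync must come before the standup — 1 meeting forced after it.
Everything else can be placed before the budget sync in some valid order, so the budget sync can sit as late as position 10 − 1 = 9.

9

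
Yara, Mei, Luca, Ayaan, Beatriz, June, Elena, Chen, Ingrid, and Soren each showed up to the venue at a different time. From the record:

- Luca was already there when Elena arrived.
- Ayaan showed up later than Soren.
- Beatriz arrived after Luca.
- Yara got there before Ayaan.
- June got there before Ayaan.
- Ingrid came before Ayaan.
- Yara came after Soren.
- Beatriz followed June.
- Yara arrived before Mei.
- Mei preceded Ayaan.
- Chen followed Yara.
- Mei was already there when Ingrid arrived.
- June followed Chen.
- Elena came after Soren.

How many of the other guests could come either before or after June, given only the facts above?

4

Forced before June: Chen, Soren, and Yara; forced after June: Ayaan and Beatriz.
That leaves Elena, Ingrid, Luca, and Mei with no forced order relative to June — 4.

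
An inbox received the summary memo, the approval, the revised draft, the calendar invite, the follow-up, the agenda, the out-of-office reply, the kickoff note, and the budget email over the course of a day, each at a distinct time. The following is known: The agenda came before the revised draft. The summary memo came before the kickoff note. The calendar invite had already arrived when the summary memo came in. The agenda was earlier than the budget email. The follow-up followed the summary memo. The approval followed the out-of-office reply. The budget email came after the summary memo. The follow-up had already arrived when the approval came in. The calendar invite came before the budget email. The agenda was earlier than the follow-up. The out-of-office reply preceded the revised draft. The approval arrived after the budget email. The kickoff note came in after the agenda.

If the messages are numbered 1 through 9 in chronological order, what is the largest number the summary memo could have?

5

The summary memo must come before the approval, the budget email, the follow-up, and the kickoff note — 4 messages forced after it.
Everything else can be placed before the summary memo in some valid order, so the summary memo can sit as late as position 9 − 4 = 5.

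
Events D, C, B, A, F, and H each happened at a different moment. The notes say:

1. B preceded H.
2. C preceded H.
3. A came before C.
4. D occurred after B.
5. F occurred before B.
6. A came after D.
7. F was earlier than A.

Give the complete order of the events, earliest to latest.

The constraints fix every adjacent pair, so only one ordering works:
F → B → D → A → C → H.

F, B, D, A, C, H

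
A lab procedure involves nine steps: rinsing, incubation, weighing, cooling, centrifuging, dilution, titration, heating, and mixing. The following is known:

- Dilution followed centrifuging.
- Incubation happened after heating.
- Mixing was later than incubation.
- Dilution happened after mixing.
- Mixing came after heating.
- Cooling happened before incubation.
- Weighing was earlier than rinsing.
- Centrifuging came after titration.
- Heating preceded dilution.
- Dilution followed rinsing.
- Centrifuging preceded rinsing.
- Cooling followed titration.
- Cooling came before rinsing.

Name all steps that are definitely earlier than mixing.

Directly stated before mixing: heating and incubation.
Cooling reaches mixing via cooling → incubation → mixing.
Titration reaches mixing via titration → cooling → incubation → mixing.
No chain forces rinsing (or any of the others) ahead of mixing.

cooling, heating, incubation, titration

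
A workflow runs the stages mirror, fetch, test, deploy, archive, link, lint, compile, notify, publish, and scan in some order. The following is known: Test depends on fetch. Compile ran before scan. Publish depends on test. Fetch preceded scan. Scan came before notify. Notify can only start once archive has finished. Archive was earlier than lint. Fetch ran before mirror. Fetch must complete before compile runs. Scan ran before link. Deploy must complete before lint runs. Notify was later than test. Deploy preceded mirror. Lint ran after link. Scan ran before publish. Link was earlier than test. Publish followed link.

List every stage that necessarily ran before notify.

archive, compile, fetch, link, scan, test

Directly stated before notify: archive, scan, and test.
Compile reaches notify via compile → scan → notify.
Fetch reaches notify via fetch → scan → notify.
Link reaches notify via link → test → notify.
No chain forces mirror (or any of the others) ahead of notify.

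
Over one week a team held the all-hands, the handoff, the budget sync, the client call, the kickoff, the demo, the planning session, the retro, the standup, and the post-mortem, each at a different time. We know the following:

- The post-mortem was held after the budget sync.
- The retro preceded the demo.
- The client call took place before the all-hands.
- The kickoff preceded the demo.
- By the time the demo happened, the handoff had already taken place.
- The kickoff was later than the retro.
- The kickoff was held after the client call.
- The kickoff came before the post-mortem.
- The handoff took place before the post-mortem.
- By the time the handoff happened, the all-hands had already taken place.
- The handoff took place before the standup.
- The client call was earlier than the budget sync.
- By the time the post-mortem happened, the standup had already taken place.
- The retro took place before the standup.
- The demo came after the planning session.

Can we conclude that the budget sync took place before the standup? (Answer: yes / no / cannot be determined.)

No chain of stated constraints runs from the budget sync to the standup, and none runs from the standup to the budget sync either.
So the relative order of the budget sync and the standup is not fixed by the given facts.

cannot be determined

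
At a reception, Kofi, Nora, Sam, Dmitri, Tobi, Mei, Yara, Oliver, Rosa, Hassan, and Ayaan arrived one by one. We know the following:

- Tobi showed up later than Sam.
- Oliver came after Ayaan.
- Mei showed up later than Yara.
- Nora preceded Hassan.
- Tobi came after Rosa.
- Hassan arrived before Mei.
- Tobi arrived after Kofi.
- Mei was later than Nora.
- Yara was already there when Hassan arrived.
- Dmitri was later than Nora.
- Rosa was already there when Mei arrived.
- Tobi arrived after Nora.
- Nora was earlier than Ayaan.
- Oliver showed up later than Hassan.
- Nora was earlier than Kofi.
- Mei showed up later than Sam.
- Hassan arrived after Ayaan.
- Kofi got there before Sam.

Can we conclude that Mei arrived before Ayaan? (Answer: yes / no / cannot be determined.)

no

Tracing the constraints gives Ayaan → Hassan → Mei, so Ayaan must come before Mei.
That means Mei cannot be before Ayaan.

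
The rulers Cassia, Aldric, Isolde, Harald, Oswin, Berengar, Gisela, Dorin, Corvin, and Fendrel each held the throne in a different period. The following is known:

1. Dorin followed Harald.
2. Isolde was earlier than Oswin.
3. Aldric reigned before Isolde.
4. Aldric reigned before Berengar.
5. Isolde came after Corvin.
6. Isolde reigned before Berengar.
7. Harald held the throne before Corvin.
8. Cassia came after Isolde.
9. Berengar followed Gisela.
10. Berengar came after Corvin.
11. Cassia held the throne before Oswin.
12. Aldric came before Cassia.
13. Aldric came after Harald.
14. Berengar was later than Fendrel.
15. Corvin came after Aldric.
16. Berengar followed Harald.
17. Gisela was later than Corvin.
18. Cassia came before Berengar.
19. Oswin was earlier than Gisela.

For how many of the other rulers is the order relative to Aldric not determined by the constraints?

Forced before Aldric: Harald; forced after Aldric: Berengar, Cassia, Corvin, Gisela, Isolde, and Oswin.
That leaves Dorin and Fendrel with no forced order relative to Aldric — 2.

2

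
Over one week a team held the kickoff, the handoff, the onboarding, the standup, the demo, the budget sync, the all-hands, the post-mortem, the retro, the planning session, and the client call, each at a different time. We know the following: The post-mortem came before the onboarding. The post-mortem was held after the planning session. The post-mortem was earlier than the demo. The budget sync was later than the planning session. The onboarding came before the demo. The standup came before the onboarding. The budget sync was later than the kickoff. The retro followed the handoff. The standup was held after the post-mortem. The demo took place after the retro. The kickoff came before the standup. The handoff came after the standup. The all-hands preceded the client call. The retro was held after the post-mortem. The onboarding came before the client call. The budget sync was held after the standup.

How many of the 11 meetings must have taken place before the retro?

Directly stated before the retro: the handoff and the post-mortem.
The kickoff reaches the retro via the kickoff → the standup → the handoff → the retro.
The planning session reaches the retro via the planning session → the post-mortem → the retro.
The standup reaches the retro via the standup → the handoff → the retro.
No chain forces the onboarding (or any of the others) ahead of the retro.
That's the handoff, the kickoff, the planning session, the post-mortem, and the standup — 5 in all.

5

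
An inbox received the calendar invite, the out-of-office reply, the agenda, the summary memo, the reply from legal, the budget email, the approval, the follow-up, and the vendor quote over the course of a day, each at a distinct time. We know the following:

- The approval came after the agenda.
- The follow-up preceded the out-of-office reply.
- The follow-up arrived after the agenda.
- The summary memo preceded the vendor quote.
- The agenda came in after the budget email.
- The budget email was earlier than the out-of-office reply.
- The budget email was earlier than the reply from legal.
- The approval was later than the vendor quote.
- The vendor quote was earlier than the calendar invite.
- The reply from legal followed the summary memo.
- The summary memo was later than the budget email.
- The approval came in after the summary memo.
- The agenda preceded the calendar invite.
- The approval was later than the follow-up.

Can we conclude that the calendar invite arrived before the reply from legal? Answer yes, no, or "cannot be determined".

No chain of stated constraints runs from the calendar invite to the reply from legal, and none runs from the reply from legal to the calendar invite either.
So the relative order of the calendar invite and the reply from legal is not fixed by the given facts.

cannot be determined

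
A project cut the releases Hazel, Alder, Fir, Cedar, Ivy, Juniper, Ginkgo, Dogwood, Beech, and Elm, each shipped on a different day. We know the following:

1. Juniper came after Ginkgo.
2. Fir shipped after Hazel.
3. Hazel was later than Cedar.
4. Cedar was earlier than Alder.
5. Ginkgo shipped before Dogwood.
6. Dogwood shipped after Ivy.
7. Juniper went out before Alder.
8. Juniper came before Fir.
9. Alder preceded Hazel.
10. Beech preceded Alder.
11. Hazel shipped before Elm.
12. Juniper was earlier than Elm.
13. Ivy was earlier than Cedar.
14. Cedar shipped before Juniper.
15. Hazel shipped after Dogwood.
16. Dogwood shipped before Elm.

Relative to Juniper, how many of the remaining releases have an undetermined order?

Forced before Juniper: Cedar, Ginkgo, and Ivy; forced after Juniper: Alder, Elm, Fir, and Hazel.
That leaves Beech and Dogwood with no forced order relative to Juniper — 2.

2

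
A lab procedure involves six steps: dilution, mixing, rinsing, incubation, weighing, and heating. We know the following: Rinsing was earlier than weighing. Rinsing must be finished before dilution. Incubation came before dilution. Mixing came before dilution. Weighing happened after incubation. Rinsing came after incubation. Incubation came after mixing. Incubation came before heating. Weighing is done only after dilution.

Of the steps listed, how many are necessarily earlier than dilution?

3

Directly stated before dilution: incubation, mixing, and rinsing.
That's incubation, mixing, and rinsing — 3 in all.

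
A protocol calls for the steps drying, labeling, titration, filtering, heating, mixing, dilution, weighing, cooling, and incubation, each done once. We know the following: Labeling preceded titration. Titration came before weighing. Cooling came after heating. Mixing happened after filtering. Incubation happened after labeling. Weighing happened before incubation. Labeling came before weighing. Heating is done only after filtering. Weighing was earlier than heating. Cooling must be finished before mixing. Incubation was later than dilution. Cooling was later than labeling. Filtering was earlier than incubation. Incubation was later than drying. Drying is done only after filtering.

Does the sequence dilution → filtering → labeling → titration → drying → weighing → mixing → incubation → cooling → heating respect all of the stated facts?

no

The constraints require heating before cooling, but in the proposed sequence cooling appears ahead of heating. That one violation is enough.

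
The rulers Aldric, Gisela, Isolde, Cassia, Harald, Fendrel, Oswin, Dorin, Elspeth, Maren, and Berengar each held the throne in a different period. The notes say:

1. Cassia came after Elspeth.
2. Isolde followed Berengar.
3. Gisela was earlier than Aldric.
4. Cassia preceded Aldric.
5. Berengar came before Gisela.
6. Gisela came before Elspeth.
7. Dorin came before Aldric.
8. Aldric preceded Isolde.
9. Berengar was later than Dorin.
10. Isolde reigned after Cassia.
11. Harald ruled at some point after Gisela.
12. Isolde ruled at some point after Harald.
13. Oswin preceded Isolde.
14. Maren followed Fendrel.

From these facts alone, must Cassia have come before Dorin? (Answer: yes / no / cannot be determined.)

Tracing the constraints gives Dorin → Berengar → Gisela → Elspeth → Cassia, so Dorin must come before Cassia.
That means Cassia cannot be before Dorin.

no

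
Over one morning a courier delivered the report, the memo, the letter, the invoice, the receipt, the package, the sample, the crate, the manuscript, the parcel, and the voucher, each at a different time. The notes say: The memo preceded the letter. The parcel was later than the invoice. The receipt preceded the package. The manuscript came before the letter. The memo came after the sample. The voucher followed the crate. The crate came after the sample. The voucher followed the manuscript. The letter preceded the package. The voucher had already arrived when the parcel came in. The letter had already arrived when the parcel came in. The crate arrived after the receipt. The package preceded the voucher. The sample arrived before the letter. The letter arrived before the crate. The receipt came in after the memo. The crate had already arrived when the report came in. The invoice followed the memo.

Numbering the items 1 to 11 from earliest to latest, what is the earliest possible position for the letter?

4

The manuscript, the memo, and the sample must all come before the letter — 3 forced predecessors.
Nothing else is forced ahead of the letter, so its earliest slot is position 3 + 1 = 4.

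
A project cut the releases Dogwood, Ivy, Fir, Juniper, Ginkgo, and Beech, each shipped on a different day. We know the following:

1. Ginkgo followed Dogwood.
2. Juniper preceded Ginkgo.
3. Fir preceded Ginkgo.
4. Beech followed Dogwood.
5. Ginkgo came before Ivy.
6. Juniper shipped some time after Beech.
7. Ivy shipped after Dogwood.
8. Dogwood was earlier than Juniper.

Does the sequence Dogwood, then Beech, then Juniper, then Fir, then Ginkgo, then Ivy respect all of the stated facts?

Check each stated constraint against the proposed order — e.g. Dogwood is ahead of Ginkgo; Dogwood is ahead of Ivy. Every pair is in the required order; nothing is violated.

yes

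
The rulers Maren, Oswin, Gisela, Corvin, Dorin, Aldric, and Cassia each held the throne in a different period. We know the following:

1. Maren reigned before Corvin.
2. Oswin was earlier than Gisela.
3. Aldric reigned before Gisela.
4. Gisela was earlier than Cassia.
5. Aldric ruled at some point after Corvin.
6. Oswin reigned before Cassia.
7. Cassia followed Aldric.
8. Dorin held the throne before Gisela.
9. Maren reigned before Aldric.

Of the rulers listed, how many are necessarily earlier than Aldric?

2

Directly stated before Aldric: Corvin and Maren.
No chain forces Gisela (or any of the others) ahead of Aldric.
That's Corvin and Maren — 2 in all.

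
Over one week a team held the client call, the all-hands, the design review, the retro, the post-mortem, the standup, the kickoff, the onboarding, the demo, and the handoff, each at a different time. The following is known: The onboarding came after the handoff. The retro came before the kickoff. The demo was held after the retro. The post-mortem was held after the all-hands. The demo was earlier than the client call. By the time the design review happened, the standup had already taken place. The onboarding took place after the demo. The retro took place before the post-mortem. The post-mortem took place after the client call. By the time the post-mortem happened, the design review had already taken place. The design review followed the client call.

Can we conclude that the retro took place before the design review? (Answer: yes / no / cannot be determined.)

yes

Chain the constraints: the retro → the demo → the client call → the design review. Each link is directly stated, so the retro comes before the design review.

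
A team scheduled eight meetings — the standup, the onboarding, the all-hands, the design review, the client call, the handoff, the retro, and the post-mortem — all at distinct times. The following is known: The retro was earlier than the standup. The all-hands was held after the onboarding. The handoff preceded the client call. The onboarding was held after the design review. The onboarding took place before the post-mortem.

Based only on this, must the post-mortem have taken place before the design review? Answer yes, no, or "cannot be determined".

Tracing the constraints gives the design review → the onboarding → the post-mortem, so the design review must come before the post-mortem.
That means the post-mortem cannot be before the design review.

no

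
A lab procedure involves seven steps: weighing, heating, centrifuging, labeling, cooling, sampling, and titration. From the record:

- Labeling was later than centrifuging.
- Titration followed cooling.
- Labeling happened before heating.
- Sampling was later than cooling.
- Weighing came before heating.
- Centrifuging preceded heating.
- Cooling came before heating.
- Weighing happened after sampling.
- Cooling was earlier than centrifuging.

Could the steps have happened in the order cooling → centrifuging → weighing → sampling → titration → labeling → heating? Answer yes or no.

no

The constraints require sampling before weighing, but in the proposed sequence weighing appears ahead of sampling. That one violation is enough.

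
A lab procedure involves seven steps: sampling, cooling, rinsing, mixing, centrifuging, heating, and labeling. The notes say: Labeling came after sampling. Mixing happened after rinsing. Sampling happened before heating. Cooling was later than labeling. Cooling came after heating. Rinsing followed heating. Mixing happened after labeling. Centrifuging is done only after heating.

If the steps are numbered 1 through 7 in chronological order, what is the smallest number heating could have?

Sampling must come before heating — 1 forced predecessor.
Nothing else is forced ahead of heating, so its earliest slot is position 1 + 1 = 2.

2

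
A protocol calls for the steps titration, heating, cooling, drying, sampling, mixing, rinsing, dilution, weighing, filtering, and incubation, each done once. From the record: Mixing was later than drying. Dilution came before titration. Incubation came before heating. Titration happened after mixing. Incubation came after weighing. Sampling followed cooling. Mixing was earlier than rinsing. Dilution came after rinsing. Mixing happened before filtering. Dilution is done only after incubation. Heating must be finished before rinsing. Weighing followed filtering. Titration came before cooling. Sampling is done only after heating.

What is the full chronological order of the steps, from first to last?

drying, mixing, filtering, weighing, incubation, heating, rinsing, dilution, titration, cooling, sampling

The constraints fix every adjacent pair, so only one ordering works:
drying → mixing → filtering → weighing → incubation → heating → rinsing → dilution → titration → cooling → sampling.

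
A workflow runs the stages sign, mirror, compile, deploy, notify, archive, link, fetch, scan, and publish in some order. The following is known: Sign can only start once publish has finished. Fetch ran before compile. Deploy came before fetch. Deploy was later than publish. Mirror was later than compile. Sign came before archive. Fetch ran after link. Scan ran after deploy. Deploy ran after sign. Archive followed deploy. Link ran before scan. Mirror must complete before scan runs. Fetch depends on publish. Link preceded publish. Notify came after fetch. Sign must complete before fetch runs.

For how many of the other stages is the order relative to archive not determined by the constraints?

5

Forced before archive: deploy, link, publish, and sign.
That leaves compile, fetch, mirror, notify, and scan with no forced order relative to archive — 5.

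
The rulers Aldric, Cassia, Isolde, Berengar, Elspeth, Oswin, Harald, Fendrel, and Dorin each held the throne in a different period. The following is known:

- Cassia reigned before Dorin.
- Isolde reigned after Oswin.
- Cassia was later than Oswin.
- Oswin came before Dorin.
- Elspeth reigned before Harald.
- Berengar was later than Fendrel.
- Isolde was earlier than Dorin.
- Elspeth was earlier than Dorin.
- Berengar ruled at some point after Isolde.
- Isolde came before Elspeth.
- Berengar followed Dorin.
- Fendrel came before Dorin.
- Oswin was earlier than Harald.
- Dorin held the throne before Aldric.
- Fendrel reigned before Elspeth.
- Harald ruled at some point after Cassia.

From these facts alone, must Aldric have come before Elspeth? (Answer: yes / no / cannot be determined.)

Tracing the constraints gives Elspeth → Dorin → Aldric, so Elspeth must come before Aldric.
That means Aldric cannot be before Elspeth.

no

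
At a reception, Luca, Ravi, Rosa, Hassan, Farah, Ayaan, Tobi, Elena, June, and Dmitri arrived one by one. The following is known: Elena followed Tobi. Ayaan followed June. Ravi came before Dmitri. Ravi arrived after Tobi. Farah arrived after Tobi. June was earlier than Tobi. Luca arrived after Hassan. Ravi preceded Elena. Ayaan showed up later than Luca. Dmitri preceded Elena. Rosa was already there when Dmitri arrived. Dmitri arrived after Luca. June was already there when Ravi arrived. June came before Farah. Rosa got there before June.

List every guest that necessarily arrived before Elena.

Directly stated before Elena: Dmitri, Ravi, and Tobi.
Hassan reaches Elena via Hassan → Luca → Dmitri → Elena.
June reaches Elena via June → Ravi → Elena.
Luca reaches Elena via Luca → Dmitri → Elena.
Likewise Rosa reaches Elena by chaining the stated constraints.
No chain forces Ayaan (or any of the others) ahead of Elena.

Dmitri, Hassan, June, Luca, Ravi, Rosa, Tobi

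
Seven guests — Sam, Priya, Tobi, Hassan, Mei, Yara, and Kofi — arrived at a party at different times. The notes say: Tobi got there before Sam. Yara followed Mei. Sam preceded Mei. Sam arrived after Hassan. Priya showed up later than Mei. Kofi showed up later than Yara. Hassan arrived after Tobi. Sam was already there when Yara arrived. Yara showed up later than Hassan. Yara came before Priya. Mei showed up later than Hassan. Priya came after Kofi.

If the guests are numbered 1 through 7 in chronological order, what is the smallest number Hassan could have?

2

Tobi must come before Hassan — 1 forced predecessor.
Nothing else is forced ahead of Hassan, so their earliest slot is position 1 + 1 = 2.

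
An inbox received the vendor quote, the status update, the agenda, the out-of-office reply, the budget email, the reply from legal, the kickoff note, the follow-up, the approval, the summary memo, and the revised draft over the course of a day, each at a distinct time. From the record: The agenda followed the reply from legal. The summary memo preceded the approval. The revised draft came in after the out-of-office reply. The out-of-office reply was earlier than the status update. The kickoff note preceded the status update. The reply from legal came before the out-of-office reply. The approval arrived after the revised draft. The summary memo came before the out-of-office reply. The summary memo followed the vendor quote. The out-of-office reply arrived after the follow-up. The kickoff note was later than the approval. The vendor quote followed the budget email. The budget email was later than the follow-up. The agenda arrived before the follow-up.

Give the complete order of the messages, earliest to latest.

the reply from legal, the agenda, the follow-up, the budget email, the vendor quote, the summary memo, the out-of-office reply, the revised draft, the approval, the kickoff note, the status update

The constraints fix every adjacent pair, so only one ordering works:
the reply from legal → the agenda → the follow-up → the budget email → the vendor quote → the summary memo → the out-of-office reply → the revised draft → the approval → the kickoff note → the status update.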